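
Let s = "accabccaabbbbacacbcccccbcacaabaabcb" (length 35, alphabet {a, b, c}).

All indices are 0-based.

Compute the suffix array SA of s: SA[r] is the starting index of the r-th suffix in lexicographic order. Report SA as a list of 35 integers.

[27, 7, 30, 28, 8, 31, 3, 25, 13, 15, 0, 34, 29, 12, 11, 10, 9, 23, 32, 4, 17, 26, 6, 2, 24, 14, 33, 22, 16, 5, 1, 21, 20, 19, 18]

sorted suffixes:
  #0 SA[0]=27  'aabaabcb'
  #1 SA[1]=7  'aabbbbacacbcccccbcacaabaabcb'
  #2 SA[2]=30  'aabcb'
  #3 SA[3]=28  'abaabcb'
  #4 SA[4]=8  'abbbbacacbcccccbcacaabaabcb'
  #5 SA[5]=31  'abcb'
  #6 SA[6]=3  'abccaabbbbacacbcccccbcacaabaabcb'
  #7 SA[7]=25  'acaabaabcb'
  #8 SA[8]=13  'acacbcccccbcacaabaabcb'
  #9 SA[9]=15  'acbcccccbcacaabaabcb'
  #10 SA[10]=0  'accabccaabbbbacacbcccccbcacaabaabcb'
  #11 SA[11]=34  'b'
  #12 SA[12]=29  'baabcb'
  #13 SA[13]=12  'bacacbcccccbcacaabaabcb'
  #14 SA[14]=11  'bbacacbcccccbcacaabaabcb'
  #15 SA[15]=10  'bbbacacbcccccbcacaabaabcb'
  #16 SA[16]=9  'bbbbacacbcccccbcacaabaabcb'
  #17 SA[17]=23  'bcacaabaabcb'
  #18 SA[18]=32  'bcb'
  #19 SA[19]=4  'bccaabbbbacacbcccccbcacaabaabcb'
  #20 SA[20]=17  'bcccccbcacaabaabcb'
  #21 SA[21]=26  'caabaabcb'
  #22 SA[22]=6  'caabbbbacacbcccccbcacaabaabcb'
  #23 SA[23]=2  'cabccaabbbbacacbcccccbcacaabaabcb'
  #24 SA[24]=24  'cacaabaabcb'
  #25 SA[25]=14  'cacbcccccbcacaabaabcb'
  #26 SA[26]=33  'cb'
  #27 SA[27]=22  'cbcacaabaabcb'
  #28 SA[28]=16  'cbcccccbcacaabaabcb'
  #29 SA[29]=5  'ccaabbbbacacbcccccbcacaabaabcb'
  #30 SA[30]=1  'ccabccaabbbbacacbcccccbcacaabaabcb'
  #31 SA[31]=21  'ccbcacaabaabcb'
  #32 SA[32]=20  'cccbcacaabaabcb'
  #33 SA[33]=19  'ccccbcacaabaabcb'
  #34 SA[34]=18  'cccccbcacaabaabcb'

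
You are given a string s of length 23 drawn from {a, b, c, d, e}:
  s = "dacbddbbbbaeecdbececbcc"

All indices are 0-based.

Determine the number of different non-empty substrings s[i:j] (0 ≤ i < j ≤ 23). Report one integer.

251

rank | idx | suffix
   0 |   1 | acbddbbbbaeecdbececbcc
   1 |  10 | aeecdbececbcc
   2 |   9 | baeecdbececbcc
   3 |   8 | bbaeecdbececbcc
   4 |   7 | bbbaeecdbececbcc
   5 |   6 | bbbbaeecdbececbcc
   6 |  20 | bcc
   7 |   3 | bddbbbbaeecdbececbcc
   8 |  15 | bececbcc
   9 |  22 | c
  10 |  19 | cbcc
  11 |   2 | cbddbbbbaeecdbececbcc
  12 |  21 | cc
  13 |  13 | cdbececbcc
  14 |  17 | cecbcc
  15 |   0 | dacbddbbbbaeecdbececbcc
  16 |   5 | dbbbbaeecdbececbcc
  17 |  14 | dbececbcc
  18 |   4 | ddbbbbaeecdbececbcc
  19 |  18 | ecbcc
  20 |  12 | ecdbececbcc
  21 |  16 | ececbcc
  22 |  11 | eecdbececbcc

SA = [1, 10, 9, 8, 7, 6, 20, 3, 15, 22, 19, 2, 21, 13, 17, 0, 5, 14, 4, 18, 12, 16, 11]
[i] adj suffixes → lcp
  [1] 1/10 → 1 ('a')
  [2] 10/9 → 0 ('')
  [3] 9/8 → 1 ('b')
  [4] 8/7 → 2 ('bb')
  [5] 7/6 → 3 ('bbb')
  [6] 6/20 → 1 ('b')
  [7] 20/3 → 1 ('b')
  [8] 3/15 → 1 ('b')
  [9] 15/22 → 0 ('')
  [10] 22/19 → 1 ('c')
  [11] 19/2 → 2 ('cb')
  [12] 2/21 → 1 ('c')
  [13] 21/13 → 1 ('c')
  [14] 13/17 → 1 ('c')
  [15] 17/0 → 0 ('')
  [16] 0/5 → 1 ('d')
  [17] 5/14 → 2 ('db')
  [18] 14/4 → 1 ('d')
  [19] 4/18 → 0 ('')
  [20] 18/12 → 2 ('ec')
  [21] 12/16 → 2 ('ec')
  [22] 16/11 → 1 ('e')

n(n+1)/2 = 23·24/2 = 276
Σ LCP = 0 + 1 + 0 + 1 + 2 + 3 + 1 + 1 + 1 + 0 + 1 + 2 + 1 + 1 + 1 + 0 + 1 + 2 + 1 + 0 + 2 + 2 + 1 = 25
distinct = 276 − 25 = 251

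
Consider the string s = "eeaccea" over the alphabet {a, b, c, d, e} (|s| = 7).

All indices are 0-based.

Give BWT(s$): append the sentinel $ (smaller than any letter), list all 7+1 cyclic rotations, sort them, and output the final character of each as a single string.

rank  rotation  last
    0  $eeaccea  a
    1  a$eeacce  e
    2  accea$ee  e
    3  ccea$eea  a
    4  cea$eeac  c
    5  ea$eeacc  c
    6  eaccea$e  e
    7  eeaccea$  $

aeeacce$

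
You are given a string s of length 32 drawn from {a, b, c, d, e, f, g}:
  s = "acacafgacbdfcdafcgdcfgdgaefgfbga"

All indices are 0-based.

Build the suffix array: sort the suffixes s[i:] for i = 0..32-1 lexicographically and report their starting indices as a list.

sorted suffixes:
  #0 SA[0]=31  'a'
  #1 SA[1]=0  'acacafgacbdfcdafcgdcfgdgaefgfbga'
  #2 SA[2]=2  'acafgacbdfcdafcgdcfgdgaefgfbga'
  #3 SA[3]=7  'acbdfcdafcgdcfgdgaefgfbga'
  #4 SA[4]=24  'aefgfbga'
  #5 SA[5]=14  'afcgdcfgdgaefgfbga'
  #6 SA[6]=4  'afgacbdfcdafcgdcfgdgaefgfbga'
  #7 SA[7]=9  'bdfcdafcgdcfgdgaefgfbga'
  #8 SA[8]=29  'bga'
  #9 SA[9]=1  'cacafgacbdfcdafcgdcfgdgaefgfbga'
  #10 SA[10]=3  'cafgacbdfcdafcgdcfgdgaefgfbga'
  #11 SA[11]=8  'cbdfcdafcgdcfgdgaefgfbga'
  #12 SA[12]=12  'cdafcgdcfgdgaefgfbga'
  #13 SA[13]=19  'cfgdgaefgfbga'
  #14 SA[14]=16  'cgdcfgdgaefgfbga'
  #15 SA[15]=13  'dafcgdcfgdgaefgfbga'
  #16 SA[16]=18  'dcfgdgaefgfbga'
  #17 SA[17]=10  'dfcdafcgdcfgdgaefgfbga'
  #18 SA[18]=22  'dgaefgfbga'
  #19 SA[19]=25  'efgfbga'
  #20 SA[20]=28  'fbga'
  #21 SA[21]=11  'fcdafcgdcfgdgaefgfbga'
  #22 SA[22]=15  'fcgdcfgdgaefgfbga'
  #23 SA[23]=5  'fgacbdfcdafcgdcfgdgaefgfbga'
  #24 SA[24]=20  'fgdgaefgfbga'
  #25 SA[25]=26  'fgfbga'
  #26 SA[26]=30  'ga'
  #27 SA[27]=6  'gacbdfcdafcgdcfgdgaefgfbga'
  #28 SA[28]=23  'gaefgfbga'
  #29 SA[29]=17  'gdcfgdgaefgfbga'
  #30 SA[30]=21  'gdgaefgfbga'
  #31 SA[31]=27  'gfbga'

[31, 0, 2, 7, 24, 14, 4, 9, 29, 1, 3, 8, 12, 19, 16, 13, 18, 10, 22, 25, 28, 11, 15, 5, 20, 26, 30, 6, 23, 17, 21, 27]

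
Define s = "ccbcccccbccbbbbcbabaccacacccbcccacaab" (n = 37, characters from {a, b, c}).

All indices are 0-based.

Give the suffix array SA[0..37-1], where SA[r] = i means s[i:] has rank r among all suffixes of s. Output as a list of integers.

rank | idx | suffix
   0 |  34 | aab
   1 |  35 | ab
   2 |  17 | abaccacacccbcccacaab
   3 |  32 | acaab
   4 |  22 | acacccbcccacaab
   5 |  19 | accacacccbcccacaab
   6 |  24 | acccbcccacaab
   7 |  36 | b
   8 |  16 | babaccacacccbcccacaab
   9 |  18 | baccacacccbcccacaab
  10 |  11 | bbbbcbabaccacacccbcccacaab
  11 |  12 | bbbcbabaccacacccbcccacaab
  12 |  13 | bbcbabaccacacccbcccacaab
  13 |  14 | bcbabaccacacccbcccacaab
  14 |   8 | bccbbbbcbabaccacacccbcccacaab
  15 |  28 | bcccacaab
  16 |   2 | bcccccbccbbbbcbabaccacacccbcccacaab
  17 |  33 | caab
  18 |  31 | cacaab
  19 |  21 | cacacccbcccacaab
  20 |  23 | cacccbcccacaab
  21 |  15 | cbabaccacacccbcccacaab
  22 |  10 | cbbbbcbabaccacacccbcccacaab
  23 |   7 | cbccbbbbcbabaccacacccbcccacaab
  24 |  27 | cbcccacaab
  25 |   1 | cbcccccbccbbbbcbabaccacacccbcccacaab
  26 |  30 | ccacaab
  27 |  20 | ccacacccbcccacaab
  28 |   9 | ccbbbbcbabaccacacccbcccacaab
  29 |   6 | ccbccbbbbcbabaccacacccbcccacaab
  30 |  26 | ccbcccacaab
  31 |   0 | ccbcccccbccbbbbcbabaccacacccbcccacaab
  32 |  29 | cccacaab
  33 |   5 | cccbccbbbbcbabaccacacccbcccacaab
  34 |  25 | cccbcccacaab
  35 |   4 | ccccbccbbbbcbabaccacacccbcccacaab
  36 |   3 | cccccbccbbbbcbabaccacacccbcccacaab

[34, 35, 17, 32, 22, 19, 24, 36, 16, 18, 11, 12, 13, 14, 8, 28, 2, 33, 31, 21, 23, 15, 10, 7, 27, 1, 30, 20, 9, 6, 26, 0, 29, 5, 25, 4, 3]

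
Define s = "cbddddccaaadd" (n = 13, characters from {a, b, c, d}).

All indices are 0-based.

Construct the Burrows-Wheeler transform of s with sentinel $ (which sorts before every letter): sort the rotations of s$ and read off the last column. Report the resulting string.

dcaacc$dddaddb

rank  rotation        last
    0  $cbddddccaaadd  d
    1  aaadd$cbddddcc  c
    2  aadd$cbddddcca  a
    3  add$cbddddccaa  a
    4  bddddccaaadd$c  c
    5  caaadd$cbddddc  c
    6  cbddddccaaadd$  $
    7  ccaaadd$cbdddd  d
    8  d$cbddddccaaad  d
    9  dccaaadd$cbddd  d
   10  dd$cbddddccaaa  a
   11  ddccaaadd$cbdd  d
   12  dddccaaadd$cbd  d
   13  ddddccaaadd$cb  b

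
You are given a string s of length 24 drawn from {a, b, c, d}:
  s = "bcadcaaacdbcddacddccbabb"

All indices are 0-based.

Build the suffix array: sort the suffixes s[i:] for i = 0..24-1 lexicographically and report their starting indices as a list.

[5, 6, 21, 7, 14, 2, 23, 20, 22, 0, 10, 4, 1, 19, 18, 8, 11, 15, 13, 9, 3, 17, 12, 16]

rank | idx | suffix
   0 |   5 | aaacdbcddacddccbabb
   1 |   6 | aacdbcddacddccbabb
   2 |  21 | abb
   3 |   7 | acdbcddacddccbabb
   4 |  14 | acddccbabb
   5 |   2 | adcaaacdbcddacddccbabb
   6 |  23 | b
   7 |  20 | babb
   8 |  22 | bb
   9 |   0 | bcadcaaacdbcddacddccbabb
  10 |  10 | bcddacddccbabb
  11 |   4 | caaacdbcddacddccbabb
  12 |   1 | cadcaaacdbcddacddccbabb
  13 |  19 | cbabb
  14 |  18 | ccbabb
  15 |   8 | cdbcddacddccbabb
  16 |  11 | cddacddccbabb
  17 |  15 | cddccbabb
  18 |  13 | dacddccbabb
  19 |   9 | dbcddacddccbabb
  20 |   3 | dcaaacdbcddacddccbabb
  21 |  17 | dccbabb
  22 |  12 | ddacddccbabb
  23 |  16 | ddccbabb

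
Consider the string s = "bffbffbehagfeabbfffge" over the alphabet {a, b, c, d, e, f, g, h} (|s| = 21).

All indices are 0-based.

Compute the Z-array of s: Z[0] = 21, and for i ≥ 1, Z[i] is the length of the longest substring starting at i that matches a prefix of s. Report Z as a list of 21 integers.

Z[0]=21
i=1: fresh scan; Z[1]=0
i=2: fresh scan; Z[2]=0
i=3: fresh scan; Z[3]=4 grow→box=[3,7)
i=4: min(r-i=3, Z[1]=0)=0; Z[4]=0
i=5: min(r-i=2, Z[2]=0)=0; Z[5]=0
i=6: min(r-i=1, Z[3]=4)=1; Z[6]=1
i=7: fresh scan; Z[7]=0
i=8: fresh scan; Z[8]=0
i=9: fresh scan; Z[9]=0
i=10: fresh scan; Z[10]=0
i=11: fresh scan; Z[11]=0
i=12: fresh scan; Z[12]=0
i=13: fresh scan; Z[13]=0
i=14: fresh scan; Z[14]=1 grow→box=[14,15)
i=15: fresh scan; Z[15]=3 grow→box=[15,18)
i=16: min(r-i=2, Z[1]=0)=0; Z[16]=0
i=17: min(r-i=1, Z[2]=0)=0; Z[17]=0
i=18: fresh scan; Z[18]=0
i=19: fresh scan; Z[19]=0
i=20: fresh scan; Z[20]=0

[21, 0, 0, 4, 0, 0, 1, 0, 0, 0, 0, 0, 0, 0, 1, 3, 0, 0, 0, 0, 0]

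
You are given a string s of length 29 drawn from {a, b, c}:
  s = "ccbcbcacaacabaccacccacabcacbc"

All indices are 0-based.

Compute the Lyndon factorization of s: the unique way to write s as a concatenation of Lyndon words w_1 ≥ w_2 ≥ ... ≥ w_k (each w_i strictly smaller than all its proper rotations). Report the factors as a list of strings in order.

emit factor 1: 'c' (i=0, period=1)
emit factor 2: 'c' (i=1, period=1)
emit factor 3: 'bc' (i=2, period=2)
emit factor 4: 'bc' (i=4, period=2)
emit factor 5: 'ac' (i=6, period=2)
emit factor 6: 'aacabaccacccacabcacbc' (i=8, period=21)

["c", "c", "bc", "bc", "ac", "aacabaccacccacabcacbc"]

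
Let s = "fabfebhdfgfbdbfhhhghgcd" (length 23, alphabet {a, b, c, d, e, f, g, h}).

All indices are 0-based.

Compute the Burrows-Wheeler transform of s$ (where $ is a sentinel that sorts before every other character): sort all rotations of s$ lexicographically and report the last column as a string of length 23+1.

dffadegcbhf$gbdbhfhbghhf

rank  rotation                  last
    0  $fabfebhdfgfbdbfhhhghgcd  d
    1  abfebhdfgfbdbfhhhghgcd$f  f
    2  bdbfhhhghgcd$fabfebhdfgf  f
    3  bfebhdfgfbdbfhhhghgcd$fa  a
    4  bfhhhghgcd$fabfebhdfgfbd  d
    5  bhdfgfbdbfhhhghgcd$fabfe  e
    6  cd$fabfebhdfgfbdbfhhhghg  g
    7  d$fabfebhdfgfbdbfhhhghgc  c
    8  dbfhhhghgcd$fabfebhdfgfb  b
    9  dfgfbdbfhhhghgcd$fabfebh  h
   10  ebhdfgfbdbfhhhghgcd$fabf  f
   11  fabfebhdfgfbdbfhhhghgcd$  $
   12  fbdbfhhhghgcd$fabfebhdfg  g
   13  febhdfgfbdbfhhhghgcd$fab  b
   14  fgfbdbfhhhghgcd$fabfebhd  d
   15  fhhhghgcd$fabfebhdfgfbdb  b
   16  gcd$fabfebhdfgfbdbfhhhgh  h
   17  gfbdbfhhhghgcd$fabfebhdf  f
   18  ghgcd$fabfebhdfgfbdbfhhh  h
   19  hdfgfbdbfhhhghgcd$fabfeb  b
   20  hgcd$fabfebhdfgfbdbfhhhg  g
   21  hghgcd$fabfebhdfgfbdbfhh  h
   22  hhghgcd$fabfebhdfgfbdbfh  h
   23  hhhghgcd$fabfebhdfgfbdbf  f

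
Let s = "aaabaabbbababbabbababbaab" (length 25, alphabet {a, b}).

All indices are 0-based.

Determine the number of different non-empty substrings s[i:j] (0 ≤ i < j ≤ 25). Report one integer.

rank→(start, suffix):
  0 → (0, 'aaabaabbbababbabbababbaab')
  1 → (22, 'aab')
  2 → (1, 'aabaabbbababbabbababbaab')
  3 → (4, 'aabbbababbabbababbaab')
  4 → (23, 'ab')
  5 → (2, 'abaabbbababbabbababbaab')
  6 → (17, 'ababbaab')
  7 → (9, 'ababbabbababbaab')
  8 → (19, 'abbaab')
  9 → (14, 'abbababbaab')
  10 → (11, 'abbabbababbaab')
  11 → (5, 'abbbababbabbababbaab')
  12 → (24, 'b')
  13 → (21, 'baab')
  14 → (3, 'baabbbababbabbababbaab')
  15 → (16, 'bababbaab')
  16 → (8, 'bababbabbababbaab')
  17 → (18, 'babbaab')
  18 → (13, 'babbababbaab')
  19 → (10, 'babbabbababbaab')
  20 → (20, 'bbaab')
  21 → (15, 'bbababbaab')
  22 → (7, 'bbababbabbababbaab')
  23 → (12, 'bbabbababbaab')
  24 → (6, 'bbbababbabbababbaab')

SA = [0, 22, 1, 4, 23, 2, 17, 9, 19, 14, 11, 5, 24, 21, 3, 16, 8, 18, 13, 10, 20, 15, 7, 12, 6]
[i] adj suffixes → lcp
  [1] 0/22 → 2 ('aa')
  [2] 22/1 → 3 ('aab')
  [3] 1/4 → 3 ('aab')
  [4] 4/23 → 1 ('a')
  [5] 23/2 → 2 ('ab')
  [6] 2/17 → 3 ('aba')
  [7] 17/9 → 6 ('ababba')
  [8] 9/19 → 2 ('ab')
  [9] 19/14 → 4 ('abba')
  [10] 14/11 → 5 ('abbab')
  [11] 11/5 → 3 ('abb')
  [12] 5/24 → 0 ('')
  [13] 24/21 → 1 ('b')
  [14] 21/3 → 4 ('baab')
  [15] 3/16 → 2 ('ba')
  [16] 16/8 → 7 ('bababba')
  [17] 8/18 → 3 ('bab')
  [18] 18/13 → 5 ('babba')
  [19] 13/10 → 6 ('babbab')
  [20] 10/20 → 1 ('b')
  [21] 20/15 → 3 ('bba')
  [22] 15/7 → 8 ('bbababba')
  [23] 7/12 → 4 ('bbab')
  [24] 12/6 → 2 ('bb')

n(n+1)/2 = 25·26/2 = 325
Σ LCP = 0 + 2 + 3 + 3 + 1 + 2 + 3 + 6 + 2 + 4 + 5 + 3 + 0 + 1 + 4 + 2 + 7 + 3 + 5 + 6 + 1 + 3 + 8 + 4 + 2 = 80
distinct = 325 − 80 = 245

245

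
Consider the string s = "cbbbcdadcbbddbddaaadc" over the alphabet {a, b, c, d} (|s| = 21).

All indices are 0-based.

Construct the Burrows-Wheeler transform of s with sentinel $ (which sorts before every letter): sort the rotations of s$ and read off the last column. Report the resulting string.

cdaadcbcbdbd$dbdcdaabb

rank  rotation                last
    0  $cbbbcdadcbbddbddaaadc  c
    1  aaadc$cbbbcdadcbbddbdd  d
    2  aadc$cbbbcdadcbbddbdda  a
    3  adc$cbbbcdadcbbddbddaa  a
    4  adcbbddbddaaadc$cbbbcd  d
    5  bbbcdadcbbddbddaaadc$c  c
    6  bbcdadcbbddbddaaadc$cb  b
    7  bbddbddaaadc$cbbbcdadc  c
    8  bcdadcbbddbddaaadc$cbb  b
    9  bddaaadc$cbbbcdadcbbdd  d
   10  bddbddaaadc$cbbbcdadcb  b
   11  c$cbbbcdadcbbddbddaaad  d
   12  cbbbcdadcbbddbddaaadc$  $
   13  cbbddbddaaadc$cbbbcdad  d
   14  cdadcbbddbddaaadc$cbbb  b
   15  daaadc$cbbbcdadcbbddbd  d
   16  dadcbbddbddaaadc$cbbbc  c
   17  dbddaaadc$cbbbcdadcbbd  d
   18  dc$cbbbcdadcbbddbddaaa  a
   19  dcbbddbddaaadc$cbbbcda  a
   20  ddaaadc$cbbbcdadcbbddb  b
   21  ddbddaaadc$cbbbcdadcbb  b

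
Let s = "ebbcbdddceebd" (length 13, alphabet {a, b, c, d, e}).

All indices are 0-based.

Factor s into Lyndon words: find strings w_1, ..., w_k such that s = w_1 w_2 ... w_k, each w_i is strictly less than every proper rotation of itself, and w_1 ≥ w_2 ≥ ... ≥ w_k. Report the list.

emit factor 1: 'e' (i=0, period=1)
emit factor 2: 'bbcbdddceebd' (i=1, period=12)

["e", "bbcbdddceebd"]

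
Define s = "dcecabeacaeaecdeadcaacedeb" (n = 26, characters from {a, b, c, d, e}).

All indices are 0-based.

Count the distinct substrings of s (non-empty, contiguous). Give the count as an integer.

sorted suffixes:
  #0 SA[0]=19  'aacedeb'
  #1 SA[1]=4  'abeacaeaecdeadcaacedeb'
  #2 SA[2]=7  'acaeaecdeadcaacedeb'
  #3 SA[3]=20  'acedeb'
  #4 SA[4]=16  'adcaacedeb'
  #5 SA[5]=9  'aeaecdeadcaacedeb'
  #6 SA[6]=11  'aecdeadcaacedeb'
  #7 SA[7]=25  'b'
  #8 SA[8]=5  'beacaeaecdeadcaacedeb'
  #9 SA[9]=18  'caacedeb'
  #10 SA[10]=3  'cabeacaeaecdeadcaacedeb'
  #11 SA[11]=8  'caeaecdeadcaacedeb'
  #12 SA[12]=13  'cdeadcaacedeb'
  #13 SA[13]=1  'cecabeacaeaecdeadcaacedeb'
  #14 SA[14]=21  'cedeb'
  #15 SA[15]=17  'dcaacedeb'
  #16 SA[16]=0  'dcecabeacaeaecdeadcaacedeb'
  #17 SA[17]=14  'deadcaacedeb'
  #18 SA[18]=23  'deb'
  #19 SA[19]=6  'eacaeaecdeadcaacedeb'
  #20 SA[20]=15  'eadcaacedeb'
  #21 SA[21]=10  'eaecdeadcaacedeb'
  #22 SA[22]=24  'eb'
  #23 SA[23]=2  'ecabeacaeaecdeadcaacedeb'
  #24 SA[24]=12  'ecdeadcaacedeb'
  #25 SA[25]=22  'edeb'

SA = [19, 4, 7, 20, 16, 9, 11, 25, 5, 18, 3, 8, 13, 1, 21, 17, 0, 14, 23, 6, 15, 10, 24, 2, 12, 22]
[i] adj suffixes → lcp
  [1] 19/4 → 1 ('a')
  [2] 4/7 → 1 ('a')
  [3] 7/20 → 2 ('ac')
  [4] 20/16 → 1 ('a')
  [5] 16/9 → 1 ('a')
  [6] 9/11 → 2 ('ae')
  [7] 11/25 → 0 ('')
  [8] 25/5 → 1 ('b')
  [9] 5/18 → 0 ('')
  [10] 18/3 → 2 ('ca')
  [11] 3/8 → 2 ('ca')
  [12] 8/13 → 1 ('c')
  [13] 13/1 → 1 ('c')
  [14] 1/21 → 2 ('ce')
  [15] 21/17 → 0 ('')
  [16] 17/0 → 2 ('dc')
  [17] 0/14 → 1 ('d')
  [18] 14/23 → 2 ('de')
  [19] 23/6 → 0 ('')
  [20] 6/15 → 2 ('ea')
  [21] 15/10 → 2 ('ea')
  [22] 10/24 → 1 ('e')
  [23] 24/2 → 1 ('e')
  [24] 2/12 → 2 ('ec')
  [25] 12/22 → 1 ('e')

n(n+1)/2 = 26·27/2 = 351
Σ LCP = 0 + 1 + 1 + 2 + 1 + 1 + 2 + 0 + 1 + 0 + 2 + 2 + 1 + 1 + 2 + 0 + 2 + 1 + 2 + 0 + 2 + 2 + 1 + 1 + 2 + 1 = 31
distinct = 351 − 31 = 320

320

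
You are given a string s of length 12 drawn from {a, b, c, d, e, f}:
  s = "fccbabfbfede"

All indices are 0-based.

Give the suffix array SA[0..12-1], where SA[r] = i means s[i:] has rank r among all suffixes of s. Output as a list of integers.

rank→(start, suffix):
  0 → (4, 'abfbfede')
  1 → (3, 'babfbfede')
  2 → (5, 'bfbfede')
  3 → (7, 'bfede')
  4 → (2, 'cbabfbfede')
  5 → (1, 'ccbabfbfede')
  6 → (10, 'de')
  7 → (11, 'e')
  8 → (9, 'ede')
  9 → (6, 'fbfede')
  10 → (0, 'fccbabfbfede')
  11 → (8, 'fede')

[4, 3, 5, 7, 2, 1, 10, 11, 9, 6, 0, 8]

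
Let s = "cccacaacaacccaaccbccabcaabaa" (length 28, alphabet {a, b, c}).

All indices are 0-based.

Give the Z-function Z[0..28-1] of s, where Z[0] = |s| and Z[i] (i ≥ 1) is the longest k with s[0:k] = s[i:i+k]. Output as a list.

[28, 2, 1, 0, 1, 0, 0, 1, 0, 0, 4, 2, 1, 0, 0, 2, 1, 0, 2, 1, 0, 0, 1, 0, 0, 0, 0, 0]

Z[0]=28
i=1: outside box; Z[1]=2 extend→box=[1,3)
i=2: min(r-i=1, Z[1]=2)=1; Z[2]=1
i=3: outside box; Z[3]=0
i=4: outside box; Z[4]=1 extend→box=[4,5)
i=5: outside box; Z[5]=0
i=6: outside box; Z[6]=0
i=7: outside box; Z[7]=1 extend→box=[7,8)
i=8: outside box; Z[8]=0
i=9: outside box; Z[9]=0
i=10: outside box; Z[10]=4 extend→box=[10,14)
i=11: min(r-i=3, Z[1]=2)=2; Z[11]=2
i=12: min(r-i=2, Z[2]=1)=1; Z[12]=1
i=13: min(r-i=1, Z[3]=0)=0; Z[13]=0
i=14: outside box; Z[14]=0
i=15: outside box; Z[15]=2 extend→box=[15,17)
i=16: min(r-i=1, Z[1]=2)=1; Z[16]=1
i=17: outside box; Z[17]=0
i=18: outside box; Z[18]=2 extend→box=[18,20)
i=19: min(r-i=1, Z[1]=2)=1; Z[19]=1
i=20: outside box; Z[20]=0
i=21: outside box; Z[21]=0
i=22: outside box; Z[22]=1 extend→box=[22,23)
i=23: outside box; Z[23]=0
i=24: outside box; Z[24]=0
i=25: outside box; Z[25]=0
i=26: outside box; Z[26]=0
i=27: outside box; Z[27]=0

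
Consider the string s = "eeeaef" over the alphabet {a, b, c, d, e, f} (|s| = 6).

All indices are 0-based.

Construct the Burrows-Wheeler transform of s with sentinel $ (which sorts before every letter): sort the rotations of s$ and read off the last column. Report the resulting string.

rank  rotation last
    0  $eeeaef  f
    1  aef$eee  e
    2  eaef$ee  e
    3  eeaef$e  e
    4  eeeaef$  $
    5  ef$eeea  a
    6  f$eeeae  e

feee$ae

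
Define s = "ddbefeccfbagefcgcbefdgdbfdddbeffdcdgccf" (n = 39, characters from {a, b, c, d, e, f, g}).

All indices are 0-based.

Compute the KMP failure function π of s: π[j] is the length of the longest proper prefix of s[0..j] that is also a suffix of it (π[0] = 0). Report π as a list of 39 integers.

[0, 1, 0, 0, 0, 0, 0, 0, 0, 0, 0, 0, 0, 0, 0, 0, 0, 0, 0, 0, 1, 0, 1, 0, 0, 1, 2, 2, 3, 4, 5, 0, 1, 0, 1, 0, 0, 0, 0]

π[0] = 0
j=1 s[j]='d': π[1]=1 (border 'd')
j=2 s[j]='b': k: 1→0; π[2]=0 (border '')
j=3 s[j]='e': π[3]=0 (border '')
j=4 s[j]='f': π[4]=0 (border '')
j=5 s[j]='e': π[5]=0 (border '')
j=6 s[j]='c': π[6]=0 (border '')
j=7 s[j]='c': π[7]=0 (border '')
j=8 s[j]='f': π[8]=0 (border '')
j=9 s[j]='b': π[9]=0 (border '')
j=10 s[j]='a': π[10]=0 (border '')
j=11 s[j]='g': π[11]=0 (border '')
j=12 s[j]='e': π[12]=0 (border '')
j=13 s[j]='f': π[13]=0 (border '')
j=14 s[j]='c': π[14]=0 (border '')
j=15 s[j]='g': π[15]=0 (border '')
j=16 s[j]='c': π[16]=0 (border '')
j=17 s[j]='b': π[17]=0 (border '')
j=18 s[j]='e': π[18]=0 (border '')
j=19 s[j]='f': π[19]=0 (border '')
j=20 s[j]='d': π[20]=1 (border 'd')
j=21 s[j]='g': k: 1→0; π[21]=0 (border '')
j=22 s[j]='d': π[22]=1 (border 'd')
j=23 s[j]='b': k: 1→0; π[23]=0 (border '')
j=24 s[j]='f': π[24]=0 (border '')
j=25 s[j]='d': π[25]=1 (border 'd')
j=26 s[j]='d': π[26]=2 (border 'dd')
j=27 s[j]='d': k: 2→1; π[27]=2 (border 'dd')
j=28 s[j]='b': π[28]=3 (border 'ddb')
j=29 s[j]='e': π[29]=4 (border 'ddbe')
j=30 s[j]='f': π[30]=5 (border 'ddbef')
j=31 s[j]='f': k: 5→0; π[31]=0 (border '')
j=32 s[j]='d': π[32]=1 (border 'd')
j=33 s[j]='c': k: 1→0; π[33]=0 (border '')
j=34 s[j]='d': π[34]=1 (border 'd')
j=35 s[j]='g': k: 1→0; π[35]=0 (border '')
j=36 s[j]='c': π[36]=0 (border '')
j=37 s[j]='c': π[37]=0 (border '')
j=38 s[j]='f': π[38]=0 (border '')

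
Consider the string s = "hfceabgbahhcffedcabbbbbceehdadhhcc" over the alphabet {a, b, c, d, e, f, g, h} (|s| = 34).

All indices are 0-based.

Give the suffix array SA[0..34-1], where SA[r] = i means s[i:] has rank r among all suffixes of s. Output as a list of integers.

sorted suffixes:
  #0 SA[0]=17  'abbbbbceehdadhhcc'
  #1 SA[1]=4  'abgbahhcffedcabbbbbceehdadhhcc'
  #2 SA[2]=28  'adhhcc'
  #3 SA[3]=8  'ahhcffedcabbbbbceehdadhhcc'
  #4 SA[4]=7  'bahhcffedcabbbbbceehdadhhcc'
  #5 SA[5]=18  'bbbbbceehdadhhcc'
  #6 SA[6]=19  'bbbbceehdadhhcc'
  #7 SA[7]=20  'bbbceehdadhhcc'
  #8 SA[8]=21  'bbceehdadhhcc'
  #9 SA[9]=22  'bceehdadhhcc'
  #10 SA[10]=5  'bgbahhcffedcabbbbbceehdadhhcc'
  #11 SA[11]=33  'c'
  #12 SA[12]=16  'cabbbbbceehdadhhcc'
  #13 SA[13]=32  'cc'
  #14 SA[14]=2  'ceabgbahhcffedcabbbbbceehdadhhcc'
  #15 SA[15]=23  'ceehdadhhcc'
  #16 SA[16]=11  'cffedcabbbbbceehdadhhcc'
  #17 SA[17]=27  'dadhhcc'
  #18 SA[18]=15  'dcabbbbbceehdadhhcc'
  #19 SA[19]=29  'dhhcc'
  #20 SA[20]=3  'eabgbahhcffedcabbbbbceehdadhhcc'
  #21 SA[21]=14  'edcabbbbbceehdadhhcc'
  #22 SA[22]=24  'eehdadhhcc'
  #23 SA[23]=25  'ehdadhhcc'
  #24 SA[24]=1  'fceabgbahhcffedcabbbbbceehdadhhcc'
  #25 SA[25]=13  'fedcabbbbbceehdadhhcc'
  #26 SA[26]=12  'ffedcabbbbbceehdadhhcc'
  #27 SA[27]=6  'gbahhcffedcabbbbbceehdadhhcc'
  #28 SA[28]=31  'hcc'
  #29 SA[29]=10  'hcffedcabbbbbceehdadhhcc'
  #30 SA[30]=26  'hdadhhcc'
  #31 SA[31]=0  'hfceabgbahhcffedcabbbbbceehdadhhcc'
  #32 SA[32]=30  'hhcc'
  #33 SA[33]=9  'hhcffedcabbbbbceehdadhhcc'

[17, 4, 28, 8, 7, 18, 19, 20, 21, 22, 5, 33, 16, 32, 2, 23, 11, 27, 15, 29, 3, 14, 24, 25, 1, 13, 12, 6, 31, 10, 26, 0, 30, 9]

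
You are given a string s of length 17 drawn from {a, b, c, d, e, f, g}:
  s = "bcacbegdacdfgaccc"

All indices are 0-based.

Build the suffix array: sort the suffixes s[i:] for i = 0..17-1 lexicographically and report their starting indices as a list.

[2, 13, 8, 0, 4, 16, 1, 3, 15, 14, 9, 7, 10, 5, 11, 12, 6]

rank | idx | suffix
   0 |   2 | acbegdacdfgaccc
   1 |  13 | accc
   2 |   8 | acdfgaccc
   3 |   0 | bcacbegdacdfgaccc
   4 |   4 | begdacdfgaccc
   5 |  16 | c
   6 |   1 | cacbegdacdfgaccc
   7 |   3 | cbegdacdfgaccc
   8 |  15 | cc
   9 |  14 | ccc
  10 |   9 | cdfgaccc
  11 |   7 | dacdfgaccc
  12 |  10 | dfgaccc
  13 |   5 | egdacdfgaccc
  14 |  11 | fgaccc
  15 |  12 | gaccc
  16 |   6 | gdacdfgaccc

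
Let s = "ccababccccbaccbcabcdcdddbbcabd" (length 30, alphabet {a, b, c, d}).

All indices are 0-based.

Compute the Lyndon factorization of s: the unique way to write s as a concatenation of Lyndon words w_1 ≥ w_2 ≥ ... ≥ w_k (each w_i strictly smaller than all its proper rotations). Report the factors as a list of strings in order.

["c", "c", "ababccccbaccbcabcdcdddbbcabd"]

emit factor 1: 'c' (i=0, period=1)
emit factor 2: 'c' (i=1, period=1)
emit factor 3: 'ababccccbaccbcabcdcdddbbcabd' (i=2, period=28)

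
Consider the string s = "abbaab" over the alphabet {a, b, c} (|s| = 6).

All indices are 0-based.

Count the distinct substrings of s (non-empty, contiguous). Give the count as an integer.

sorted suffixes:
  #0 SA[0]=3  'aab'
  #1 SA[1]=4  'ab'
  #2 SA[2]=0  'abbaab'
  #3 SA[3]=5  'b'
  #4 SA[4]=2  'baab'
  #5 SA[5]=1  'bbaab'

SA = [3, 4, 0, 5, 2, 1]
rank  pair      lcp
   1  s[3:],s[4:]  1  'a'
   2  s[4:],s[0:]  2  'ab'
   3  s[0:],s[5:]  0  ''
   4  s[5:],s[2:]  1  'b'
   5  s[2:],s[1:]  1  'b'

n(n+1)/2 = 6·7/2 = 21
Σ LCP = 0 + 1 + 2 + 0 + 1 + 1 = 5
distinct = 21 − 5 = 16

16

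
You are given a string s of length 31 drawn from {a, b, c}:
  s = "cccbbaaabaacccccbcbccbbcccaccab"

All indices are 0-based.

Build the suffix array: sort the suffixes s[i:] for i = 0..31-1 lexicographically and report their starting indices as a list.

sorted suffixes:
  #0 SA[0]=5  'aaabaacccccbcbccbbcccaccab'
  #1 SA[1]=6  'aabaacccccbcbccbbcccaccab'
  #2 SA[2]=9  'aacccccbcbccbbcccaccab'
  #3 SA[3]=29  'ab'
  #4 SA[4]=7  'abaacccccbcbccbbcccaccab'
  #5 SA[5]=26  'accab'
  #6 SA[6]=10  'acccccbcbccbbcccaccab'
  #7 SA[7]=30  'b'
  #8 SA[8]=4  'baaabaacccccbcbccbbcccaccab'
  #9 SA[9]=8  'baacccccbcbccbbcccaccab'
  #10 SA[10]=3  'bbaaabaacccccbcbccbbcccaccab'
  #11 SA[11]=21  'bbcccaccab'
  #12 SA[12]=16  'bcbccbbcccaccab'
  #13 SA[13]=18  'bccbbcccaccab'
  #14 SA[14]=22  'bcccaccab'
  #15 SA[15]=28  'cab'
  #16 SA[16]=25  'caccab'
  #17 SA[17]=2  'cbbaaabaacccccbcbccbbcccaccab'
  #18 SA[18]=20  'cbbcccaccab'
  #19 SA[19]=15  'cbcbccbbcccaccab'
  #20 SA[20]=17  'cbccbbcccaccab'
  #21 SA[21]=27  'ccab'
  #22 SA[22]=24  'ccaccab'
  #23 SA[23]=1  'ccbbaaabaacccccbcbccbbcccaccab'
  #24 SA[24]=19  'ccbbcccaccab'
  #25 SA[25]=14  'ccbcbccbbcccaccab'
  #26 SA[26]=23  'cccaccab'
  #27 SA[27]=0  'cccbbaaabaacccccbcbccbbcccaccab'
  #28 SA[28]=13  'cccbcbccbbcccaccab'
  #29 SA[29]=12  'ccccbcbccbbcccaccab'
  #30 SA[30]=11  'cccccbcbccbbcccaccab'

[5, 6, 9, 29, 7, 26, 10, 30, 4, 8, 3, 21, 16, 18, 22, 28, 25, 2, 20, 15, 17, 27, 24, 1, 19, 14, 23, 0, 13, 12, 11]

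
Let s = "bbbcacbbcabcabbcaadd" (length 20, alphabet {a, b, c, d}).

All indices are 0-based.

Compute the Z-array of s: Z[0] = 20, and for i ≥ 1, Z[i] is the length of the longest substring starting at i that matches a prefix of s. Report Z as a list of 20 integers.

[20, 2, 1, 0, 0, 0, 2, 1, 0, 0, 1, 0, 0, 2, 1, 0, 0, 0, 0, 0]

Z[0]=20
i=1: fresh scan; Z[1]=2 extend→box=[1,3)
i=2: min(r-i=1, Z[1]=2)=1; Z[2]=1
i=3: fresh scan; Z[3]=0
i=4: fresh scan; Z[4]=0
i=5: fresh scan; Z[5]=0
i=6: fresh scan; Z[6]=2 extend→box=[6,8)
i=7: min(r-i=1, Z[1]=2)=1; Z[7]=1
i=8: fresh scan; Z[8]=0
i=9: fresh scan; Z[9]=0
i=10: fresh scan; Z[10]=1 extend→box=[10,11)
i=11: fresh scan; Z[11]=0
i=12: fresh scan; Z[12]=0
i=13: fresh scan; Z[13]=2 extend→box=[13,15)
i=14: min(r-i=1, Z[1]=2)=1; Z[14]=1
i=15: fresh scan; Z[15]=0
i=16: fresh scan; Z[16]=0
i=17: fresh scan; Z[17]=0
i=18: fresh scan; Z[18]=0
i=19: fresh scan; Z[19]=0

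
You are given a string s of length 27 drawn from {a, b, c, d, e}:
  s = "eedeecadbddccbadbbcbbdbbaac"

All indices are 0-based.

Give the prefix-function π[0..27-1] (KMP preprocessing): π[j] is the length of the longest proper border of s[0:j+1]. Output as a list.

[0, 1, 0, 1, 2, 0, 0, 0, 0, 0, 0, 0, 0, 0, 0, 0, 0, 0, 0, 0, 0, 0, 0, 0, 0, 0, 0]

π[0] = 0
j=1 s[j]='e': π[1]=1 (border 'e')
j=2 s[j]='d': k: 1→0; π[2]=0 (border '')
j=3 s[j]='e': π[3]=1 (border 'e')
j=4 s[j]='e': π[4]=2 (border 'ee')
j=5 s[j]='c': k: 2→1→0; π[5]=0 (border '')
j=6 s[j]='a': π[6]=0 (border '')
j=7 s[j]='d': π[7]=0 (border '')
j=8 s[j]='b': π[8]=0 (border '')
j=9 s[j]='d': π[9]=0 (border '')
j=10 s[j]='d': π[10]=0 (border '')
j=11 s[j]='c': π[11]=0 (border '')
j=12 s[j]='c': π[12]=0 (border '')
j=13 s[j]='b': π[13]=0 (border '')
j=14 s[j]='a': π[14]=0 (border '')
j=15 s[j]='d': π[15]=0 (border '')
j=16 s[j]='b': π[16]=0 (border '')
j=17 s[j]='b': π[17]=0 (border '')
j=18 s[j]='c': π[18]=0 (border '')
j=19 s[j]='b': π[19]=0 (border '')
j=20 s[j]='b': π[20]=0 (border '')
j=21 s[j]='d': π[21]=0 (border '')
j=22 s[j]='b': π[22]=0 (border '')
j=23 s[j]='b': π[23]=0 (border '')
j=24 s[j]='a': π[24]=0 (border '')
j=25 s[j]='a': π[25]=0 (border '')
j=26 s[j]='c': π[26]=0 (border '')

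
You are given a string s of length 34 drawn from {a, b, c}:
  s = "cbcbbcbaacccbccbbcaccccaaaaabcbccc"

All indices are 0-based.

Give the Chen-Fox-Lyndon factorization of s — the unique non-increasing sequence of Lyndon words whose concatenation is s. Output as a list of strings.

["c", "bc", "bbc", "b", "aacccbccbbcacccc", "aaaaabcbccc"]

emit factor 1: 'c' (i=0, period=1)
emit factor 2: 'bc' (i=1, period=2)
emit factor 3: 'bbc' (i=3, period=3)
emit factor 4: 'b' (i=6, period=1)
emit factor 5: 'aacccbccbbcacccc' (i=7, period=16)
emit factor 6: 'aaaaabcbccc' (i=23, period=11)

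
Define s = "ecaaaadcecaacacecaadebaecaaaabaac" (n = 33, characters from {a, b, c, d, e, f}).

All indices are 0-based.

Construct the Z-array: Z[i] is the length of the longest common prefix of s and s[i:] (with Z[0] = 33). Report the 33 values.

Z[0]=33
i=1: fresh scan; Z[1]=0
i=2: fresh scan; Z[2]=0
i=3: fresh scan; Z[3]=0
i=4: fresh scan; Z[4]=0
i=5: fresh scan; Z[5]=0
i=6: fresh scan; Z[6]=0
i=7: fresh scan; Z[7]=0
i=8: fresh scan; Z[8]=4 extend→box=[8,12)
i=9: min(r-i=3, Z[1]=0)=0; Z[9]=0
i=10: min(r-i=2, Z[2]=0)=0; Z[10]=0
i=11: min(r-i=1, Z[3]=0)=0; Z[11]=0
i=12: fresh scan; Z[12]=0
i=13: fresh scan; Z[13]=0
i=14: fresh scan; Z[14]=0
i=15: fresh scan; Z[15]=4 extend→box=[15,19)
i=16: min(r-i=3, Z[1]=0)=0; Z[16]=0
i=17: min(r-i=2, Z[2]=0)=0; Z[17]=0
i=18: min(r-i=1, Z[3]=0)=0; Z[18]=0
i=19: fresh scan; Z[19]=0
i=20: fresh scan; Z[20]=1 extend→box=[20,21)
i=21: fresh scan; Z[21]=0
i=22: fresh scan; Z[22]=0
i=23: fresh scan; Z[23]=6 extend→box=[23,29)
i=24: min(r-i=5, Z[1]=0)=0; Z[24]=0
i=25: min(r-i=4, Z[2]=0)=0; Z[25]=0
i=26: min(r-i=3, Z[3]=0)=0; Z[26]=0
i=27: min(r-i=2, Z[4]=0)=0; Z[27]=0
i=28: min(r-i=1, Z[5]=0)=0; Z[28]=0
i=29: fresh scan; Z[29]=0
i=30: fresh scan; Z[30]=0
i=31: fresh scan; Z[31]=0
i=32: fresh scan; Z[32]=0

[33, 0, 0, 0, 0, 0, 0, 0, 4, 0, 0, 0, 0, 0, 0, 4, 0, 0, 0, 0, 1, 0, 0, 6, 0, 0, 0, 0, 0, 0, 0, 0, 0]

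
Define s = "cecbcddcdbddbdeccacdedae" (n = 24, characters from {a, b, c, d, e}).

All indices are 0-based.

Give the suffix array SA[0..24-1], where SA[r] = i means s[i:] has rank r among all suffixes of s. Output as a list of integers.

[17, 22, 3, 9, 12, 16, 2, 15, 7, 4, 18, 0, 21, 8, 11, 6, 10, 5, 13, 19, 23, 1, 14, 20]

rank→(start, suffix):
  0 → (17, 'acdedae')
  1 → (22, 'ae')
  2 → (3, 'bcddcdbddbdeccacdedae')
  3 → (9, 'bddbdeccacdedae')
  4 → (12, 'bdeccacdedae')
  5 → (16, 'cacdedae')
  6 → (2, 'cbcddcdbddbdeccacdedae')
  7 → (15, 'ccacdedae')
  8 → (7, 'cdbddbdeccacdedae')
  9 → (4, 'cddcdbddbdeccacdedae')
  10 → (18, 'cdedae')
  11 → (0, 'cecbcddcdbddbdeccacdedae')
  12 → (21, 'dae')
  13 → (8, 'dbddbdeccacdedae')
  14 → (11, 'dbdeccacdedae')
  15 → (6, 'dcdbddbdeccacdedae')
  16 → (10, 'ddbdeccacdedae')
  17 → (5, 'ddcdbddbdeccacdedae')
  18 → (13, 'deccacdedae')
  19 → (19, 'dedae')
  20 → (23, 'e')
  21 → (1, 'ecbcddcdbddbdeccacdedae')
  22 → (14, 'eccacdedae')
  23 → (20, 'edae')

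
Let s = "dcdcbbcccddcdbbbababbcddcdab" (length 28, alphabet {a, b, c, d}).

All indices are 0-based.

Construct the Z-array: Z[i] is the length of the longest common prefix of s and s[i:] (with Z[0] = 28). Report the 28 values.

[28, 0, 2, 0, 0, 0, 0, 0, 0, 1, 3, 0, 1, 0, 0, 0, 0, 0, 0, 0, 0, 0, 1, 3, 0, 1, 0, 0]

Z[0]=28
i=1: outside box; Z[1]=0
i=2: outside box; Z[2]=2 scan→box=[2,4)
i=3: min(r-i=1, Z[1]=0)=0; Z[3]=0
i=4: outside box; Z[4]=0
i=5: outside box; Z[5]=0
i=6: outside box; Z[6]=0
i=7: outside box; Z[7]=0
i=8: outside box; Z[8]=0
i=9: outside box; Z[9]=1 scan→box=[9,10)
i=10: outside box; Z[10]=3 scan→box=[10,13)
i=11: min(r-i=2, Z[1]=0)=0; Z[11]=0
i=12: min(r-i=1, Z[2]=2)=1; Z[12]=1
i=13: outside box; Z[13]=0
i=14: outside box; Z[14]=0
i=15: outside box; Z[15]=0
i=16: outside box; Z[16]=0
i=17: outside box; Z[17]=0
i=18: outside box; Z[18]=0
i=19: outside box; Z[19]=0
i=20: outside box; Z[20]=0
i=21: outside box; Z[21]=0
i=22: outside box; Z[22]=1 scan→box=[22,23)
i=23: outside box; Z[23]=3 scan→box=[23,26)
i=24: min(r-i=2, Z[1]=0)=0; Z[24]=0
i=25: min(r-i=1, Z[2]=2)=1; Z[25]=1
i=26: outside box; Z[26]=0
i=27: outside box; Z[27]=0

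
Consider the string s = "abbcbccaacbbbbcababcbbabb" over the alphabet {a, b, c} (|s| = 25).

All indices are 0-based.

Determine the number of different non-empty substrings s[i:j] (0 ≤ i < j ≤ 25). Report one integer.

rank | idx | suffix
   0 |   7 | aacbbbbcababcbbabb
   1 |  15 | ababcbbabb
   2 |  22 | abb
   3 |   0 | abbcbccaacbbbbcababcbbabb
   4 |  17 | abcbbabb
   5 |   8 | acbbbbcababcbbabb
   6 |  24 | b
   7 |  21 | babb
   8 |  16 | babcbbabb
   9 |  23 | bb
  10 |  20 | bbabb
  11 |  10 | bbbbcababcbbabb
  12 |  11 | bbbcababcbbabb
  13 |  12 | bbcababcbbabb
  14 |   1 | bbcbccaacbbbbcababcbbabb
  15 |  13 | bcababcbbabb
  16 |  18 | bcbbabb
  17 |   2 | bcbccaacbbbbcababcbbabb
  18 |   4 | bccaacbbbbcababcbbabb
  19 |   6 | caacbbbbcababcbbabb
  20 |  14 | cababcbbabb
  21 |  19 | cbbabb
  22 |   9 | cbbbbcababcbbabb
  23 |   3 | cbccaacbbbbcababcbbabb
  24 |   5 | ccaacbbbbcababcbbabb

SA = [7, 15, 22, 0, 17, 8, 24, 21, 16, 23, 20, 10, 11, 12, 1, 13, 18, 2, 4, 6, 14, 19, 9, 3, 5]
rank  pair      lcp
   1  s[7:],s[15:]  1  'a'
   2  s[15:],s[22:]  2  'ab'
   3  s[22:],s[0:]  3  'abb'
   4  s[0:],s[17:]  2  'ab'
   5  s[17:],s[8:]  1  'a'
   6  s[8:],s[24:]  0  ''
   7  s[24:],s[21:]  1  'b'
   8  s[21:],s[16:]  3  'bab'
   9  s[16:],s[23:]  1  'b'
  10  s[23:],s[20:]  2  'bb'
  11  s[20:],s[10:]  2  'bb'
  12  s[10:],s[11:]  3  'bbb'
  13  s[11:],s[12:]  2  'bb'
  14  s[12:],s[1:]  3  'bbc'
  15  s[1:],s[13:]  1  'b'
  16  s[13:],s[18:]  2  'bc'
  17  s[18:],s[2:]  3  'bcb'
  18  s[2:],s[4:]  2  'bc'
  19  s[4:],s[6:]  0  ''
  20  s[6:],s[14:]  2  'ca'
  21  s[14:],s[19:]  1  'c'
  22  s[19:],s[9:]  3  'cbb'
  23  s[9:],s[3:]  2  'cb'
  24  s[3:],s[5:]  1  'c'

n(n+1)/2 = 25·26/2 = 325
Σ LCP = 0 + 1 + 2 + 3 + 2 + 1 + 0 + 1 + 3 + 1 + 2 + 2 + 3 + 2 + 3 + 1 + 2 + 3 + 2 + 0 + 2 + 1 + 3 + 2 + 1 = 43
distinct = 325 − 43 = 282

282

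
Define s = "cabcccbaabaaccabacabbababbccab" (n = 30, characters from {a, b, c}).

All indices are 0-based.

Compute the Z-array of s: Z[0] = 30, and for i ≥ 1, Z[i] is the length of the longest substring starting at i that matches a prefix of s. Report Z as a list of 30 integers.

[30, 0, 0, 1, 1, 1, 0, 0, 0, 0, 0, 0, 1, 3, 0, 0, 0, 3, 0, 0, 0, 0, 0, 0, 0, 0, 1, 3, 0, 0]

Z[0]=30
i=1: outside box; Z[1]=0
i=2: outside box; Z[2]=0
i=3: outside box; Z[3]=1 extend→box=[3,4)
i=4: outside box; Z[4]=1 extend→box=[4,5)
i=5: outside box; Z[5]=1 extend→box=[5,6)
i=6: outside box; Z[6]=0
i=7: outside box; Z[7]=0
i=8: outside box; Z[8]=0
i=9: outside box; Z[9]=0
i=10: outside box; Z[10]=0
i=11: outside box; Z[11]=0
i=12: outside box; Z[12]=1 extend→box=[12,13)
i=13: outside box; Z[13]=3 extend→box=[13,16)
i=14: min(r-i=2, Z[1]=0)=0; Z[14]=0
i=15: min(r-i=1, Z[2]=0)=0; Z[15]=0
i=16: outside box; Z[16]=0
i=17: outside box; Z[17]=3 extend→box=[17,20)
i=18: min(r-i=2, Z[1]=0)=0; Z[18]=0
i=19: min(r-i=1, Z[2]=0)=0; Z[19]=0
i=20: outside box; Z[20]=0
i=21: outside box; Z[21]=0
i=22: outside box; Z[22]=0
i=23: outside box; Z[23]=0
i=24: outside box; Z[24]=0
i=25: outside box; Z[25]=0
i=26: outside box; Z[26]=1 extend→box=[26,27)
i=27: outside box; Z[27]=3 extend→box=[27,30)
i=28: min(r-i=2, Z[1]=0)=0; Z[28]=0
i=29: min(r-i=1, Z[2]=0)=0; Z[29]=0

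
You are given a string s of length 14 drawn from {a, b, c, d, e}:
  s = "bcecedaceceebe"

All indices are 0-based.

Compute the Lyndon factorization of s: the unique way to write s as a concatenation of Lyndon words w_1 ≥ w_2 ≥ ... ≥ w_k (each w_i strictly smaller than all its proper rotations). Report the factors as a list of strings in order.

emit factor 1: 'bceced' (i=0, period=6)
emit factor 2: 'aceceebe' (i=6, period=8)

["bceced", "aceceebe"]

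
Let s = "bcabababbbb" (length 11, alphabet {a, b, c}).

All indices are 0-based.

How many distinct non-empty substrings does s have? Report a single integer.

49

rank | idx | suffix
   0 |   2 | abababbbb
   1 |   4 | ababbbb
   2 |   6 | abbbb
   3 |  10 | b
   4 |   3 | bababbbb
   5 |   5 | babbbb
   6 |   9 | bb
   7 |   8 | bbb
   8 |   7 | bbbb
   9 |   0 | bcabababbbb
  10 |   1 | cabababbbb

SA = [2, 4, 6, 10, 3, 5, 9, 8, 7, 0, 1]
rank  pair      lcp
   1  s[2:],s[4:]  4  'abab'
   2  s[4:],s[6:]  2  'ab'
   3  s[6:],s[10:]  0  ''
   4  s[10:],s[3:]  1  'b'
   5  s[3:],s[5:]  3  'bab'
   6  s[5:],s[9:]  1  'b'
   7  s[9:],s[8:]  2  'bb'
   8  s[8:],s[7:]  3  'bbb'
   9  s[7:],s[0:]  1  'b'
  10  s[0:],s[1:]  0  ''

n(n+1)/2 = 11·12/2 = 66
Σ LCP = 0 + 4 + 2 + 0 + 1 + 3 + 1 + 2 + 3 + 1 + 0 = 17
distinct = 66 − 17 = 49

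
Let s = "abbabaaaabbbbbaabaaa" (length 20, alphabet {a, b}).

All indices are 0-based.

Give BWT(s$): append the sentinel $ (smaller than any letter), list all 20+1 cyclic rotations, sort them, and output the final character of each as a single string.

aaabbabaab$aaabbbabba

rank  rotation               last
    0  $abbabaaaabbbbbaabaaa  a
    1  a$abbabaaaabbbbbaabaa  a
    2  aa$abbabaaaabbbbbaaba  a
    3  aaa$abbabaaaabbbbbaab  b
    4  aaaabbbbbaabaaa$abbab  b
    5  aaabbbbbaabaaa$abbaba  a
    6  aabaaa$abbabaaaabbbbb  b
    7  aabbbbbaabaaa$abbabaa  a
    8  abaaa$abbabaaaabbbbba  a
    9  abaaaabbbbbaabaaa$abb  b
   10  abbabaaaabbbbbaabaaa$  $
   11  abbbbbaabaaa$abbabaaa  a
   12  baaa$abbabaaaabbbbbaa  a
   13  baaaabbbbbaabaaa$abba  a
   14  baabaaa$abbabaaaabbbb  b
   15  babaaaabbbbbaabaaa$ab  b
   16  bbaabaaa$abbabaaaabbb  b
   17  bbabaaaabbbbbaabaaa$a  a
   18  bbbaabaaa$abbabaaaabb  b
   19  bbbbaabaaa$abbabaaaab  b
   20  bbbbbaabaaa$abbabaaaa  a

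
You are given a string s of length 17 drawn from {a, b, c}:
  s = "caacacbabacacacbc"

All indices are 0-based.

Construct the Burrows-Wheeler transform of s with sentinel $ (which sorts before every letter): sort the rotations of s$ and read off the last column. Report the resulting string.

rank  rotation            last
    0  $caacacbabacacacbc  c
    1  aacacbabacacacbc$c  c
    2  abacacacbc$caacacb  b
    3  acacacbc$caacacbab  b
    4  acacbabacacacbc$ca  a
    5  acacbc$caacacbabac  c
    6  acbabacacacbc$caac  c
    7  acbc$caacacbabacac  c
    8  babacacacbc$caacac  c
    9  bacacacbc$caacacba  a
   10  bc$caacacbabacacac  c
   11  c$caacacbabacacacb  b
   12  caacacbabacacacbc$  $
   13  cacacbc$caacacbaba  a
   14  cacbabacacacbc$caa  a
   15  cacbc$caacacbabaca  a
   16  cbabacacacbc$caaca  a
   17  cbc$caacacbabacaca  a

ccbbaccccacb$aaaaa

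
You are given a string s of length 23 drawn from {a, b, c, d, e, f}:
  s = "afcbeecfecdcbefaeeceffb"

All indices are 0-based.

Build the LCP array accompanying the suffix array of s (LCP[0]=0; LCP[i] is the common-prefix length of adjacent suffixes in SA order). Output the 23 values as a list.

sorted suffixes:
  #0 SA[0]=15  'aeeceffb'
  #1 SA[1]=0  'afcbeecfecdcbefaeeceffb'
  #2 SA[2]=22  'b'
  #3 SA[3]=3  'beecfecdcbefaeeceffb'
  #4 SA[4]=12  'befaeeceffb'
  #5 SA[5]=2  'cbeecfecdcbefaeeceffb'
  #6 SA[6]=11  'cbefaeeceffb'
  #7 SA[7]=9  'cdcbefaeeceffb'
  #8 SA[8]=18  'ceffb'
  #9 SA[9]=6  'cfecdcbefaeeceffb'
  #10 SA[10]=10  'dcbefaeeceffb'
  #11 SA[11]=8  'ecdcbefaeeceffb'
  #12 SA[12]=17  'eceffb'
  #13 SA[13]=5  'ecfecdcbefaeeceffb'
  #14 SA[14]=16  'eeceffb'
  #15 SA[15]=4  'eecfecdcbefaeeceffb'
  #16 SA[16]=13  'efaeeceffb'
  #17 SA[17]=19  'effb'
  #18 SA[18]=14  'faeeceffb'
  #19 SA[19]=21  'fb'
  #20 SA[20]=1  'fcbeecfecdcbefaeeceffb'
  #21 SA[21]=7  'fecdcbefaeeceffb'
  #22 SA[22]=20  'ffb'

SA = [15, 0, 22, 3, 12, 2, 11, 9, 18, 6, 10, 8, 17, 5, 16, 4, 13, 19, 14, 21, 1, 7, 20]
[i] adj suffixes → lcp
  [1] 15/0 → 1 ('a')
  [2] 0/22 → 0 ('')
  [3] 22/3 → 1 ('b')
  [4] 3/12 → 2 ('be')
  [5] 12/2 → 0 ('')
  [6] 2/11 → 3 ('cbe')
  [7] 11/9 → 1 ('c')
  [8] 9/18 → 1 ('c')
  [9] 18/6 → 1 ('c')
  [10] 6/10 → 0 ('')
  [11] 10/8 → 0 ('')
  [12] 8/17 → 2 ('ec')
  [13] 17/5 → 2 ('ec')
  [14] 5/16 → 1 ('e')
  [15] 16/4 → 3 ('eec')
  [16] 4/13 → 1 ('e')
  [17] 13/19 → 2 ('ef')
  [18] 19/14 → 0 ('')
  [19] 14/21 → 1 ('f')
  [20] 21/1 → 1 ('f')
  [21] 1/7 → 1 ('f')
  [22] 7/20 → 1 ('f')

[0, 1, 0, 1, 2, 0, 3, 1, 1, 1, 0, 0, 2, 2, 1, 3, 1, 2, 0, 1, 1, 1, 1]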